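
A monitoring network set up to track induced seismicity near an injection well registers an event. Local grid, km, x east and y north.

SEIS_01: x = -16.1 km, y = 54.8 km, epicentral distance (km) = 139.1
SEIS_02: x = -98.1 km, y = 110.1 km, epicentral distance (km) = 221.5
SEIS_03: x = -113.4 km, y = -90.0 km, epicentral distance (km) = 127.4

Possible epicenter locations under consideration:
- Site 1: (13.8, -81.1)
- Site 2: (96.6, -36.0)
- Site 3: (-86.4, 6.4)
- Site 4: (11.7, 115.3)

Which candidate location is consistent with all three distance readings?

For each candidate, compare |candidate − station| to the reported distance:
Site 1: residuals SEIS_01 0.1, SEIS_02 0.0, SEIS_03 0.1 → max 0.1 km
Site 2: residuals SEIS_01 5.6, SEIS_02 21.9, SEIS_03 89.4 → max 89.4 km
Site 3: residuals SEIS_01 53.7, SEIS_02 117.1, SEIS_03 27.3 → max 117.1 km
Site 4: residuals SEIS_01 72.5, SEIS_02 111.6, SEIS_03 113.0 → max 113.0 km
Only Site 1 has all residuals ≈ 0.

Site 1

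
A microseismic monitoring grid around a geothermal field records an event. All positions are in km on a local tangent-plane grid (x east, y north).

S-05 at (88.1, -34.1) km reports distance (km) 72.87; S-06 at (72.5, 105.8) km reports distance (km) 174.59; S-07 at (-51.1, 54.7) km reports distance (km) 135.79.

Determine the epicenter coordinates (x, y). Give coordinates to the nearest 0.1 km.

20.3 km east, -60.8 km north

Circle about each station: (x − 88.1)² + (y + 34.1)² = 72.87²; (x − 72.5)² + (y − 105.8)² = 174.59²; (x + 51.1)² + (y − 54.7)² = 135.79².
Subtracting the S-05 equation from the S-06 and S-07 equations removes the quadratic terms:
-31.2 x + 279.8 y = -17646.16
-278.4 x + 177.6 y = -16450.01
Solving the 2×2 system: x ≈ 20.3, y ≈ -60.8 km.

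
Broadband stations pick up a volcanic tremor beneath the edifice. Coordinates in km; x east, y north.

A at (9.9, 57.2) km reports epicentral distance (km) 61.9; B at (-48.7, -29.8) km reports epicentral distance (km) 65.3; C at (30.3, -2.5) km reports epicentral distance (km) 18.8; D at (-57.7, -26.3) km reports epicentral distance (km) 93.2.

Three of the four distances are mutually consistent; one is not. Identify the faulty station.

Solve using three stations at a time. Using A, B, C (subtract circle equations pairwise → linear system) gives (x, y) ≈ (11.6, -4.7).
Distances from that point to each station vs reported:
  A: calculated 61.9 vs reported 61.9 → residual 0.0 km
  B: calculated 65.3 vs reported 65.3 → residual 0.0 km
  C: calculated 18.8 vs reported 18.8 → residual 0.0 km
  D: calculated 72.6 vs reported 93.2 → residual 20.6 km
A, B, C are mutually consistent (residuals ≈ 0); D is off by 20.6 km.

D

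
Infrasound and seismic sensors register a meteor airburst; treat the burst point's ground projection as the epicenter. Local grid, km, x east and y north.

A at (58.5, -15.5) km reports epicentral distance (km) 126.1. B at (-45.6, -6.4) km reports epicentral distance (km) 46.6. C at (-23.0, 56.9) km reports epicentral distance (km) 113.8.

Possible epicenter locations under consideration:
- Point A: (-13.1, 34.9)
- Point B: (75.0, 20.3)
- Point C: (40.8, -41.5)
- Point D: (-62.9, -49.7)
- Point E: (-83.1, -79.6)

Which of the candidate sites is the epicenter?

For each candidate, compare |candidate − station| to the reported distance:
Point A: residuals A 38.5, B 6.0, C 89.7 → max 89.7 km
Point B: residuals A 86.7, B 76.9, C 9.2 → max 86.7 km
Point C: residuals A 94.6, B 46.7, C 3.5 → max 94.6 km
Point D: residuals A 0.0, B 0.0, C 0.0 → max 0.0 km
Point E: residuals A 29.3, B 35.6, C 35.3 → max 35.6 km
Only Point D has all residuals ≈ 0.

Point D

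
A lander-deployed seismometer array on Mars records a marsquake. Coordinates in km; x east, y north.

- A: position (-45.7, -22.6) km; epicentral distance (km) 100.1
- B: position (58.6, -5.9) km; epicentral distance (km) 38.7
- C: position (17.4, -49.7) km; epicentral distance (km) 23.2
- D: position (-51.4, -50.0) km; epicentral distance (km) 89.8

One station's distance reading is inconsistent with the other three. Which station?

A

Solve using three stations at a time. Using B, C, D (subtract circle equations pairwise → linear system) gives (x, y) ≈ (37.6, -38.4).
Distances from that point to each station vs reported:
  A: calculated 84.8 vs reported 100.1 → residual 15.3 km
  B: calculated 38.7 vs reported 38.7 → residual 0.0 km
  C: calculated 23.2 vs reported 23.2 → residual 0.0 km
  D: calculated 89.8 vs reported 89.8 → residual 0.0 km
B, C, D are mutually consistent (residuals ≈ 0); A is off by 15.3 km.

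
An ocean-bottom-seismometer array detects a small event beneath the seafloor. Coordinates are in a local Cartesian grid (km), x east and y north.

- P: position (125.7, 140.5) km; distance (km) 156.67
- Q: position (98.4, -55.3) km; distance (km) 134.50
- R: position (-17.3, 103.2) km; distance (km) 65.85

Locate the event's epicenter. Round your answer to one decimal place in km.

Circle about each station: (x − 125.7)² + (y − 140.5)² = 156.67²; (x − 98.4)² + (y + 55.3)² = 134.50²; (x + 17.3)² + (y − 103.2)² = 65.85².
Subtracting the P equation from the Q and R equations removes the quadratic terms:
-54.6 x − 391.6 y = -16344.85
-286.0 x − 74.6 y = -4381.94
Solving the 2×2 system: x ≈ 4.6, y ≈ 41.1 km.
Check against P (with the unrounded x, y): √((x − 125.7)²+(y − 140.5)²) = 156.67 ≈ 156.67 km. ✓

(4.6, 41.1)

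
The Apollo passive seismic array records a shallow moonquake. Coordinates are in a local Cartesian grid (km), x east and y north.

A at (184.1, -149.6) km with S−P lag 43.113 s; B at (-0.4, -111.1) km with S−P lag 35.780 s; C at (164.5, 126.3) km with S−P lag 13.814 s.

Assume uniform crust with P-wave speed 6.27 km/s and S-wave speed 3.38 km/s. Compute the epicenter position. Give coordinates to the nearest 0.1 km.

Distance from S−P lag: d = Δt · v_P v_S / (v_P − v_S) = Δt · (6.27·3.38)/(6.27−3.38) ≈ 7.3331·Δt.
So d_A = 316.15, d_B = 262.38, d_C = 101.30 km.
Circle about each station: (x − 184.1)² + (y + 149.6)² = 316.15²; (x + 0.4)² + (y + 111.1)² = 262.38²; (x − 164.5)² + (y − 126.3)² = 101.30².
Subtracting the A equation from the B and C equations removes the quadratic terms:
-369.0 x + 77.0 y = -12822.04
-39.2 x + 551.8 y = 76428.10
Solving the 2×2 system: x ≈ 64.6, y ≈ 143.1 km.

64.6 km east, 143.1 km north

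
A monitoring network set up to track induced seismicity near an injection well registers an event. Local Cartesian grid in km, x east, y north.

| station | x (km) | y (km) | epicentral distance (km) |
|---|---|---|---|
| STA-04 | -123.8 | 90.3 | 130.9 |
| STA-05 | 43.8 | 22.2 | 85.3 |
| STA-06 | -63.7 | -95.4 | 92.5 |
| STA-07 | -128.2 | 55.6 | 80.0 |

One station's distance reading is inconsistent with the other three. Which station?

STA-07

Solve using three stations at a time. Using STA-04, STA-05, STA-06 (subtract circle equations pairwise → linear system) gives (x, y) ≈ (-36.3, -7.1).
Distances from that point to each station vs reported:
  STA-04: calculated 130.9 vs reported 130.9 → residual 0.0 km
  STA-05: calculated 85.3 vs reported 85.3 → residual 0.0 km
  STA-06: calculated 92.5 vs reported 92.5 → residual 0.0 km
  STA-07: calculated 111.2 vs reported 80.0 → residual 31.2 km
STA-04, STA-05, STA-06 are mutually consistent (residuals ≈ 0); STA-07 is off by 31.2 km.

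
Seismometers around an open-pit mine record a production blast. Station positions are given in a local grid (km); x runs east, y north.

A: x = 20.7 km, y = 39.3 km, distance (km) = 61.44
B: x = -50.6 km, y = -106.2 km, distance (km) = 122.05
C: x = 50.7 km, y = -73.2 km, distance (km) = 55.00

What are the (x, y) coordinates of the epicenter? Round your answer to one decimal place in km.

(36.0, -20.2)

Circle about each station: (x − 20.7)² + (y − 39.3)² = 61.44²; (x + 50.6)² + (y + 106.2)² = 122.05²; (x − 50.7)² + (y + 73.2)² = 55.00².
Subtracting the A equation from the B and C equations removes the quadratic terms:
-142.6 x − 291.0 y = 744.49
60.0 x − 225.0 y = 6705.62
Solving the 2×2 system: x ≈ 36.0, y ≈ -20.2 km.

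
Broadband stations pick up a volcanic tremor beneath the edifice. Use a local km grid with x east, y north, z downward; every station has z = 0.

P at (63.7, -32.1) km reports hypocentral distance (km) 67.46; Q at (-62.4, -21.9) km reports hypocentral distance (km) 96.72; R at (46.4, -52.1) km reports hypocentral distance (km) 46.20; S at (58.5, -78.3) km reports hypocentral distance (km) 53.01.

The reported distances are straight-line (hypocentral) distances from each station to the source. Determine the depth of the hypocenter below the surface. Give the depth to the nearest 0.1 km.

depth ≈ 30.7 km

Each station gives a sphere (x−x_i)² + (y−y_i)² + z² = d_i² (stations at z=0).
Subtracting the P sphere from Q and R: z² cancels, leaving linear equations in x and y:
-252.2 x + 20.4 y = -5518.64
-34.6 x − 40.0 y = 2195.68
Solving: x ≈ 16.301, y ≈ -68.993 km (keep extra digits for the depth step; rounded: 16.3, -69.0).
Then from the P sphere: z² = 67.46² − (x − 63.7)² − (y + 32.1)² with x = 16.301, y = -68.993, so z ≈ 30.710 ≈ 30.7 km.
Check against S (with the unrounded solution): distance 53.01 ≈ 53.01 km. ✓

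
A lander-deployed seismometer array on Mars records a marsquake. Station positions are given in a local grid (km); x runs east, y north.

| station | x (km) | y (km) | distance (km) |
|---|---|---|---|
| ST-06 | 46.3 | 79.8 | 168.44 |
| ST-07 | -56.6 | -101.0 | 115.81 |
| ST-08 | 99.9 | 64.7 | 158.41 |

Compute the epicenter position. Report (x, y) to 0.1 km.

Circle about each station: (x − 46.3)² + (y − 79.8)² = 168.44²; (x + 56.6)² + (y + 101.0)² = 115.81²; (x − 99.9)² + (y − 64.7)² = 158.41².
Subtracting pairs of circle equations eliminates x²+y² and gives linear equations (the radical axes):
-205.8 x − 361.6 y = 19852.91
107.2 x − 30.2 y = 8932.68
Solving the 2×2 system: x ≈ 58.5, y ≈ -88.2 km.
Check against ST-06 (with the unrounded x, y): √((x − 46.3)²+(y − 79.8)²) = 168.43 ≈ 168.44 km. ✓

58.5 km east, -88.2 km north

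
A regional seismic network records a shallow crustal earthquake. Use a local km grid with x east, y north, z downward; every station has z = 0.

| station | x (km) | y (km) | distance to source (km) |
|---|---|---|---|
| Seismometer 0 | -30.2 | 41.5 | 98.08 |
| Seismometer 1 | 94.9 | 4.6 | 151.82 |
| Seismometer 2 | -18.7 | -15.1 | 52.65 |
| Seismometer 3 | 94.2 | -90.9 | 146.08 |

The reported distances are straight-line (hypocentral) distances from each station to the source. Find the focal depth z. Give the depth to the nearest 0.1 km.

Each station gives a sphere (x−x_i)² + (y−y_i)² + z² = d_i² (stations at z=0).
Subtracting the Seismometer 0 sphere from Seismometer 1 and Seismometer 2: z² cancels, leaving linear equations in x and y:
250.2 x − 73.8 y = -7036.75
23.0 x − 113.2 y = 4791.07
Solving: x ≈ -43.197, y ≈ -51.101 km (keep extra digits for the depth step; rounded: -43.2, -51.1).
Then from the Seismometer 0 sphere: z² = 98.08² − (x + 30.2)² − (y − 41.5)² with x = -43.197, y = -51.101, so z ≈ 29.594 ≈ 29.6 km.
Check against Seismometer 3 (with the unrounded solution): distance 146.07 ≈ 146.08 km. ✓

z ≈ 29.6 km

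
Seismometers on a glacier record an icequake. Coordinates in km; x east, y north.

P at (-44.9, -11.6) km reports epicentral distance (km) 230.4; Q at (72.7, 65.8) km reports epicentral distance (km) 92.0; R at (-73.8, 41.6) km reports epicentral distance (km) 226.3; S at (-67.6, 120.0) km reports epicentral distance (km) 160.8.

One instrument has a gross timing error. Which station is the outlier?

Solve using three stations at a time. Using P, Q, R (subtract circle equations pairwise → linear system) gives (x, y) ≈ (131.7, 136.4).
Distances from that point to each station vs reported:
  P: calculated 230.4 vs reported 230.4 → residual 0.0 km
  Q: calculated 92.0 vs reported 92.0 → residual 0.0 km
  R: calculated 226.3 vs reported 226.3 → residual 0.0 km
  S: calculated 200.0 vs reported 160.8 → residual 39.2 km
P, Q, R are mutually consistent (residuals ≈ 0); S is off by 39.2 km.

S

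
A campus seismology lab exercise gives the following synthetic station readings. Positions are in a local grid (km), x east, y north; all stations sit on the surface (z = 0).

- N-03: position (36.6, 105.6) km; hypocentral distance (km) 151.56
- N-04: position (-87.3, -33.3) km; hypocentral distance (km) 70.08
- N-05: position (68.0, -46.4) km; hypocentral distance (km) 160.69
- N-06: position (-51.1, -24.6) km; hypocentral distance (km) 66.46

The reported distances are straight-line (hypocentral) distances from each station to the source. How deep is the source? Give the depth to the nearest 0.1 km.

50.3 km

Each station gives a sphere (x−x_i)² + (y−y_i)² + z² = d_i² (stations at z=0).
Subtracting the N-03 sphere from N-04 and N-05: z² cancels, leaving linear equations in x and y:
-247.8 x − 277.8 y = 14298.49
62.8 x − 304.0 y = -8564.80
Solving: x ≈ -72.497, y ≈ 13.197 km (keep extra digits for the depth step; rounded: -72.5, 13.2).
Then from the N-03 sphere: z² = 151.56² − (x − 36.6)² − (y − 105.6)² with x = -72.497, y = 13.197, so z ≈ 50.299 ≈ 50.3 km.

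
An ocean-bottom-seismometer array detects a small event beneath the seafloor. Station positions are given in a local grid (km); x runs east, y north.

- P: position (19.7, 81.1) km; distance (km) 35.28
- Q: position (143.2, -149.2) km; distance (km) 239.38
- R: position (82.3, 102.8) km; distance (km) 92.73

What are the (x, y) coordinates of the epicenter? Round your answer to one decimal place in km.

(7.5, 48.0)

Circle about each station: (x − 19.7)² + (y − 81.1)² = 35.28²; (x − 143.2)² + (y + 149.2)² = 239.38²; (x − 82.3)² + (y − 102.8)² = 92.73².
Subtracting the P equation from the Q and R equations removes the quadratic terms:
247.0 x − 460.6 y = -20256.53
125.2 x + 43.4 y = 3021.66
Solving the 2×2 system: x ≈ 7.5, y ≈ 48.0 km.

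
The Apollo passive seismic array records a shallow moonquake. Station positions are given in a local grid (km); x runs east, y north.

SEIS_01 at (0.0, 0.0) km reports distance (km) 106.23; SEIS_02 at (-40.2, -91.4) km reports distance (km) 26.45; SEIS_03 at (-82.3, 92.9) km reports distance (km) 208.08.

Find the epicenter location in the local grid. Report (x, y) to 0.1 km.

Circle about each station: x² + y² = 106.23²; (x + 40.2)² + (y + 91.4)² = 26.45²; (x + 82.3)² + (y − 92.9)² = 208.08².
Subtracting the SEIS_01 equation from the SEIS_02 and SEIS_03 equations removes the quadratic terms:
-80.4 x − 182.8 y = 20555.21
-164.6 x + 185.8 y = -16608.77
Solving the 2×2 system: x ≈ -17.4, y ≈ -104.8 km.

-17.4 km east, -104.8 km north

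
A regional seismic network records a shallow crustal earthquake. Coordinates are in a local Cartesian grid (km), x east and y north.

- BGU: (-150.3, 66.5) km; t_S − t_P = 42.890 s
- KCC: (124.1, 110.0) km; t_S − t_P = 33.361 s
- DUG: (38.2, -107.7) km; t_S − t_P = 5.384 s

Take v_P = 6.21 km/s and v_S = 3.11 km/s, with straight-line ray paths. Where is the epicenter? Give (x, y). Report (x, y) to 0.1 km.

(66.5, -89.7)

Distance from S−P lag: d = Δt · v_P v_S / (v_P − v_S) = Δt · (6.21·3.11)/(6.21−3.11) ≈ 6.2300·Δt.
So d_BGU = 267.21, d_KCC = 207.84, d_DUG = 33.54 km.
Circle about each station: (x + 150.3)² + (y − 66.5)² = 267.21²; (x − 124.1)² + (y − 110.0)² = 207.84²; (x − 38.2)² + (y + 107.7)² = 33.54².
Subtracting the BGU equation from the KCC and DUG equations removes the quadratic terms:
548.8 x + 87.0 y = 28692.19
377.0 x − 348.4 y = 56322.44
Solving the 2×2 system: x ≈ 66.5, y ≈ -89.7 km.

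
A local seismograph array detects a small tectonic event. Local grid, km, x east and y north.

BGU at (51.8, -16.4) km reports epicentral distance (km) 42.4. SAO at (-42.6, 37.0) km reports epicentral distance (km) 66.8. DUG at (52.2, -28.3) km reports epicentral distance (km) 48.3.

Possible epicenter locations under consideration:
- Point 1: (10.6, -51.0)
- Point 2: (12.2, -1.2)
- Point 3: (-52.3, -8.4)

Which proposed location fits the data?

For each candidate, compare |candidate − station| to the reported distance:
Point 1: residuals BGU 11.4, SAO 36.0, DUG 0.9 → max 36.0 km
Point 2: residuals BGU 0.0, SAO 0.0, DUG 0.0 → max 0.0 km
Point 3: residuals BGU 62.0, SAO 20.4, DUG 58.1 → max 62.0 km
Only Point 2 has all residuals ≈ 0.

Point 2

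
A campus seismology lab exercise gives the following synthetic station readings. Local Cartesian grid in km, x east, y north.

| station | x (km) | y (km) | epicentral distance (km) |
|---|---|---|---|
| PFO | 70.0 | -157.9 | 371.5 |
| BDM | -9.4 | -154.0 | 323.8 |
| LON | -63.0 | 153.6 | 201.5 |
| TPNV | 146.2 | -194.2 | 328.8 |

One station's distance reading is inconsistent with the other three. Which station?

Solve using three stations at a time. Using BDM, LON, TPNV (subtract circle equations pairwise → linear system) gives (x, y) ≈ (137.6, 134.5).
Distances from that point to each station vs reported:
  PFO: calculated 300.1 vs reported 371.5 → residual 71.4 km
  BDM: calculated 323.8 vs reported 323.8 → residual 0.0 km
  LON: calculated 201.6 vs reported 201.5 → residual 0.1 km
  TPNV: calculated 328.8 vs reported 328.8 → residual 0.0 km
BDM, LON, TPNV are mutually consistent (residuals ≈ 0); PFO is off by 71.4 km.

PFO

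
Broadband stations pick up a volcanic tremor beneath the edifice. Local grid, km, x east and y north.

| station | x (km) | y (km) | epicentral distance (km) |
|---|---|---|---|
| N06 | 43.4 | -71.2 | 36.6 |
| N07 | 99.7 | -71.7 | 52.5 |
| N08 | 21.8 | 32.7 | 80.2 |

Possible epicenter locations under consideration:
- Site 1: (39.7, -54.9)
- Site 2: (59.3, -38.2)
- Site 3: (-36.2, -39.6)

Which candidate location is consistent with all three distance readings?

For each candidate, compare |candidate − station| to the reported distance:
Site 1: residuals N06 19.9, N07 9.8, N08 9.2 → max 19.9 km
Site 2: residuals N06 0.0, N07 0.0, N08 0.0 → max 0.0 km
Site 3: residuals N06 49.0, N07 87.1, N08 12.5 → max 87.1 km
Only Site 2 has all residuals ≈ 0.

Site 2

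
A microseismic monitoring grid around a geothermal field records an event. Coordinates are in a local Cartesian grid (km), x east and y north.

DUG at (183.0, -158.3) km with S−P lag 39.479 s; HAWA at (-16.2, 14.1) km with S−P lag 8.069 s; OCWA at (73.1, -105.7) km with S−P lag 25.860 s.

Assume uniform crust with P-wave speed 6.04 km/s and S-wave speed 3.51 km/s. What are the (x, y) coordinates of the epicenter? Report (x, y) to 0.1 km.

Distance from S−P lag: d = Δt · v_P v_S / (v_P − v_S) = Δt · (6.04·3.51)/(6.04−3.51) ≈ 8.3796·Δt.
So d_DUG = 330.82, d_HAWA = 67.62, d_OCWA = 216.70 km.
Circle about each station: (x − 183.0)² + (y + 158.3)² = 330.82²; (x + 16.2)² + (y − 14.1)² = 67.62²; (x − 73.1)² + (y + 105.7)² = 216.70².
Subtracting pairs of circle equations eliminates x²+y² and gives linear equations (the radical axes):
-398.4 x + 344.8 y = 46782.77
-219.8 x + 105.2 y = 20451.19
Solving the 2×2 system: x ≈ -62.9, y ≈ 63.0 km.
Check against DUG (with the unrounded x, y): √((x − 183.0)²+(y + 158.3)²) = 330.82 ≈ 330.82 km. ✓

-62.9 km east, 63.0 km north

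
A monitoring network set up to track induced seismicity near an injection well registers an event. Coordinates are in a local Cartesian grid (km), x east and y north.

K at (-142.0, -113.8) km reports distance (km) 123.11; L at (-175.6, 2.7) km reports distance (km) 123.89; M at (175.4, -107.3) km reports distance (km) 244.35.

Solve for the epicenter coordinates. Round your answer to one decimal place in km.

Circle about each station: (x + 142.0)² + (y + 113.8)² = 123.11²; (x + 175.6)² + (y − 2.7)² = 123.89²; (x − 175.4)² + (y + 107.3)² = 244.35².
Subtracting the K equation from the L and M equations removes the quadratic terms:
-67.2 x + 233.0 y = -2464.45
634.8 x + 13.0 y = -35386.84
Solving the 2×2 system: x ≈ -55.2, y ≈ -26.5 km.
Check against K (with the unrounded x, y): √((x + 142.0)²+(y + 113.8)²) = 123.11 ≈ 123.11 km. ✓

x ≈ -55.2 km, y ≈ -26.5 km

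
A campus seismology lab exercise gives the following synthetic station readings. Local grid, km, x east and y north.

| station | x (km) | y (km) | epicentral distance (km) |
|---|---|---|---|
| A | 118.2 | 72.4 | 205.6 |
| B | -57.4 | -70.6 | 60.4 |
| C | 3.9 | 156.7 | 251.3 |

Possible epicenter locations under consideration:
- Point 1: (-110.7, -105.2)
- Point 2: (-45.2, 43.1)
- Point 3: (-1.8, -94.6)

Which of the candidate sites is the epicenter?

Point 3

For each candidate, compare |candidate − station| to the reported distance:
Point 1: residuals A 84.1, B 3.1, C 34.6 → max 84.1 km
Point 2: residuals A 39.6, B 54.0, C 127.5 → max 127.5 km
Point 3: residuals A 0.0, B 0.2, C 0.1 → max 0.2 km
Only Point 3 has all residuals ≈ 0.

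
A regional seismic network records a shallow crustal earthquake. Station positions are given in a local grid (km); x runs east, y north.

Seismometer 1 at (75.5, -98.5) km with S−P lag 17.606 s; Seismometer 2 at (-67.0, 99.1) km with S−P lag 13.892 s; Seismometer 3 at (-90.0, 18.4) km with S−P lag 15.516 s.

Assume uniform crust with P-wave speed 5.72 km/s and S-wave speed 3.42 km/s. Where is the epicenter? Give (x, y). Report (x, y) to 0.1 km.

x ≈ 38.9 km, y ≈ 46.7 km

Distance from S−P lag: d = Δt · v_P v_S / (v_P − v_S) = Δt · (5.72·3.42)/(5.72−3.42) ≈ 8.5054·Δt.
So d_Seismometer 1 = 149.75, d_Seismometer 2 = 118.16, d_Seismometer 3 = 131.97 km.
Circle about each station: (x − 75.5)² + (y + 98.5)² = 149.75²; (x + 67.0)² + (y − 99.1)² = 118.16²; (x + 90.0)² + (y − 18.4)² = 131.97².
Subtracting pairs of circle equations eliminates x²+y² and gives linear equations (the radical axes):
-285.0 x + 395.2 y = 7370.59
-331.0 x + 233.8 y = -1954.96
Solving the 2×2 system: x ≈ 38.9, y ≈ 46.7 km.
Check against Seismometer 1 (with the unrounded x, y): √((x − 75.5)²+(y + 98.5)²) = 149.74 ≈ 149.75 km. ✓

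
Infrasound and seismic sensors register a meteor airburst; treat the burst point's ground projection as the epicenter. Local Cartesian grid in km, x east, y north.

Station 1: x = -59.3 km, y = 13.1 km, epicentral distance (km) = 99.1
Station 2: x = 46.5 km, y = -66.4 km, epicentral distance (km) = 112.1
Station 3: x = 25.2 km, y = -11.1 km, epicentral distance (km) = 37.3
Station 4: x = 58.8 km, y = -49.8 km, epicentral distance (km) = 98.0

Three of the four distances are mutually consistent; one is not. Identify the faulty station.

Solve using three stations at a time. Using Station 1, Station 2, Station 4 (subtract circle equations pairwise → linear system) gives (x, y) ≈ (34.3, 44.7).
Distances from that point to each station vs reported:
  Station 1: calculated 98.8 vs reported 99.1 → residual 0.3 km
  Station 2: calculated 111.8 vs reported 112.1 → residual 0.3 km
  Station 3: calculated 56.6 vs reported 37.3 → residual 19.3 km
  Station 4: calculated 97.7 vs reported 98.0 → residual 0.3 km
Station 1, Station 2, Station 4 are mutually consistent (residuals ≈ 0); Station 3 is off by 19.3 km.

Station 3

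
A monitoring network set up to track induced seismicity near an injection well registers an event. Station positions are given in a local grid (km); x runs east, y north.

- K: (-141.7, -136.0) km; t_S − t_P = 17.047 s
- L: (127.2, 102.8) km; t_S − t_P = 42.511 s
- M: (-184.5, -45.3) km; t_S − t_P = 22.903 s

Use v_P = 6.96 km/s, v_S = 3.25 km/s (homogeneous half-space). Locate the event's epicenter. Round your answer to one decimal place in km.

(-50.8, -85.6)

Distance from S−P lag: d = Δt · v_P v_S / (v_P − v_S) = Δt · (6.96·3.25)/(6.96−3.25) ≈ 6.0970·Δt.
So d_K = 103.94, d_L = 259.19, d_M = 139.64 km.
Circle about each station: (x + 141.7)² + (y + 136.0)² = 103.94²; (x − 127.2)² + (y − 102.8)² = 259.19²; (x + 184.5)² + (y + 45.3)² = 139.64².
Subtracting the K equation from the L and M equations removes the quadratic terms:
537.8 x + 477.6 y = -68203.14
-85.6 x + 181.4 y = -11178.36
Solving the 2×2 system: x ≈ -50.8, y ≈ -85.6 km.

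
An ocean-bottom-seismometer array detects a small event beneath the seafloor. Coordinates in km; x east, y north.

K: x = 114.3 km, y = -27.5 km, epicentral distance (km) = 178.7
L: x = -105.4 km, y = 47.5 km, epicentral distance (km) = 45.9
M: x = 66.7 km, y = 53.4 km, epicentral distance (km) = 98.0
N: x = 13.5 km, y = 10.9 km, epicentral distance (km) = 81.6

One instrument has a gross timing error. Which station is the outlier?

L

Solve using three stations at a time. Using K, M, N (subtract circle equations pairwise → linear system) gives (x, y) ≈ (-27.2, 81.7).
Distances from that point to each station vs reported:
  K: calculated 178.7 vs reported 178.7 → residual 0.0 km
  L: calculated 85.4 vs reported 45.9 → residual 39.5 km
  M: calculated 98.1 vs reported 98.0 → residual 0.1 km
  N: calculated 81.7 vs reported 81.6 → residual 0.1 km
K, M, N are mutually consistent (residuals ≈ 0); L is off by 39.5 km.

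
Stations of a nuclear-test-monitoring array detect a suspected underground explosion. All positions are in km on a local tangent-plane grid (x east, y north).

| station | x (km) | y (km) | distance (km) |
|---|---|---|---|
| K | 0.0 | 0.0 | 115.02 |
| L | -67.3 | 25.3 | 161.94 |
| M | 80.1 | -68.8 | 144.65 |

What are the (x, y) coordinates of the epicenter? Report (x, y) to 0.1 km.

(86.6, 75.7)

Circle about each station: x² + y² = 115.02²; (x + 67.3)² + (y − 25.3)² = 161.94²; (x − 80.1)² + (y + 68.8)² = 144.65².
Subtracting the K equation from the L and M equations removes the quadratic terms:
-134.6 x + 50.6 y = -7825.58
160.2 x − 137.6 y = 3455.43
Solving the 2×2 system: x ≈ 86.6, y ≈ 75.7 km.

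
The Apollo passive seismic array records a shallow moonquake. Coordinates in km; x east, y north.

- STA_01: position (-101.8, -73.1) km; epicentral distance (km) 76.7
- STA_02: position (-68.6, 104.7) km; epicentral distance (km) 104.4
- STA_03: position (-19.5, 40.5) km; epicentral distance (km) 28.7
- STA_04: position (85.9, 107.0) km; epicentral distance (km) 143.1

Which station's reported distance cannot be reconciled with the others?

Solve using three stations at a time. Using STA_02, STA_03, STA_04 (subtract circle equations pairwise → linear system) gives (x, y) ≈ (-20.9, 11.8).
Distances from that point to each station vs reported:
  STA_01: calculated 117.2 vs reported 76.7 → residual 40.5 km
  STA_02: calculated 104.4 vs reported 104.4 → residual 0.0 km
  STA_03: calculated 28.7 vs reported 28.7 → residual 0.0 km
  STA_04: calculated 143.1 vs reported 143.1 → residual 0.0 km
STA_02, STA_03, STA_04 are mutually consistent (residuals ≈ 0); STA_01 is off by 40.5 km.

STA_01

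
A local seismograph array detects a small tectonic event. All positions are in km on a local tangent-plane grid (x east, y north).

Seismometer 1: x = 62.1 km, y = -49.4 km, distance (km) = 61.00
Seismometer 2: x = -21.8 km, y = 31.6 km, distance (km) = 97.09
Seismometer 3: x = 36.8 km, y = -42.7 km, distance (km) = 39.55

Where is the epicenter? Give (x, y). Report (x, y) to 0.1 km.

Circle about each station: (x − 62.1)² + (y + 49.4)² = 61.00²; (x + 21.8)² + (y − 31.6)² = 97.09²; (x − 36.8)² + (y + 42.7)² = 39.55².
Subtracting pairs of circle equations eliminates x²+y² and gives linear equations (the radical axes):
-167.8 x + 162.0 y = -10528.44
-50.6 x + 13.4 y = -962.44
Solving the 2×2 system: x ≈ 2.5, y ≈ -62.4 km.

(2.5, -62.4)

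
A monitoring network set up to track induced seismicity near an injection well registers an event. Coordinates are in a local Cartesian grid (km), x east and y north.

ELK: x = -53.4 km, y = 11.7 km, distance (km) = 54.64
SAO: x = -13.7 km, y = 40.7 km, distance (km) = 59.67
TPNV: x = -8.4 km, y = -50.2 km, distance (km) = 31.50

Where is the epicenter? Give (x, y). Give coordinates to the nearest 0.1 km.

(-8.0, -18.7)

Circle about each station: (x + 53.4)² + (y − 11.7)² = 54.64²; (x + 13.7)² + (y − 40.7)² = 59.67²; (x + 8.4)² + (y + 50.2)² = 31.50².
Subtracting the ELK equation from the SAO and TPNV equations removes the quadratic terms:
79.4 x + 58.0 y = -1719.25
90.0 x − 123.8 y = 1595.43
Solving the 2×2 system: x ≈ -8.0, y ≈ -18.7 km.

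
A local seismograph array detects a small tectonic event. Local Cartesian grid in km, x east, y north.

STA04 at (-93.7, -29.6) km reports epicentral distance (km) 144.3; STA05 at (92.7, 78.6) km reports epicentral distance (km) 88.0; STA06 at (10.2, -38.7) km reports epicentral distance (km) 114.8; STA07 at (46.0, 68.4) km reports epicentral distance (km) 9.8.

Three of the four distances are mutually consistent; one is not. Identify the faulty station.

STA07

Solve using three stations at a time. Using STA04, STA05, STA06 (subtract circle equations pairwise → linear system) gives (x, y) ≈ (4.7, 76.0).
Distances from that point to each station vs reported:
  STA04: calculated 144.3 vs reported 144.3 → residual 0.0 km
  STA05: calculated 88.1 vs reported 88.0 → residual 0.1 km
  STA06: calculated 114.8 vs reported 114.8 → residual 0.0 km
  STA07: calculated 42.0 vs reported 9.8 → residual 32.2 km
STA04, STA05, STA06 are mutually consistent (residuals ≈ 0); STA07 is off by 32.2 km.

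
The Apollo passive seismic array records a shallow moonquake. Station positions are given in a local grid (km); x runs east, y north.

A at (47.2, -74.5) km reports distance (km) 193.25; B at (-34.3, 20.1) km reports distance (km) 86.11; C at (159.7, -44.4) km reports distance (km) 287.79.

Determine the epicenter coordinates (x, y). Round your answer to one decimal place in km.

-120.4 km east, 21.7 km north

Circle about each station: (x − 47.2)² + (y + 74.5)² = 193.25²; (x + 34.3)² + (y − 20.1)² = 86.11²; (x − 159.7)² + (y + 44.4)² = 287.79².
Subtracting pairs of circle equations eliminates x²+y² and gives linear equations (the radical axes):
-163.0 x + 189.2 y = 23733.04
225.0 x + 60.2 y = -25780.16
Solving the 2×2 system: x ≈ -120.4, y ≈ 21.7 km.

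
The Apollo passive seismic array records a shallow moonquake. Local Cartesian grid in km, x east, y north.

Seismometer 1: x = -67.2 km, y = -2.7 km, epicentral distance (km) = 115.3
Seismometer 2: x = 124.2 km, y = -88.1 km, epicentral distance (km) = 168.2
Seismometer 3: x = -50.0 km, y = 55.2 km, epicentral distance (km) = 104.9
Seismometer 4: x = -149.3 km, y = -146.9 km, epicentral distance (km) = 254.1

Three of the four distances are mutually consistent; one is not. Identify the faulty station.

Solve using three stations at a time. Using Seismometer 1, Seismometer 3, Seismometer 4 (subtract circle equations pairwise → linear system) gives (x, y) ≈ (46.8, 14.7).
Distances from that point to each station vs reported:
  Seismometer 1: calculated 115.3 vs reported 115.3 → residual 0.0 km
  Seismometer 2: calculated 128.7 vs reported 168.2 → residual 39.5 km
  Seismometer 3: calculated 104.9 vs reported 104.9 → residual 0.0 km
  Seismometer 4: calculated 254.1 vs reported 254.1 → residual 0.0 km
Seismometer 1, Seismometer 3, Seismometer 4 are mutually consistent (residuals ≈ 0); Seismometer 2 is off by 39.5 km.

Seismometer 2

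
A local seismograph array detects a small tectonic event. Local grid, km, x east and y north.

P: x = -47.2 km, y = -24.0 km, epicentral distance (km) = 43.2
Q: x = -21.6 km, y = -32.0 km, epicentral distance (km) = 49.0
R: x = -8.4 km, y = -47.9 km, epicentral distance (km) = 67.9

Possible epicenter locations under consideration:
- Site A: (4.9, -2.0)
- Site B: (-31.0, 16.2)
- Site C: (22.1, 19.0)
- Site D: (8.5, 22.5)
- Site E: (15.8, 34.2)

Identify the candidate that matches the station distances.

Site B

For each candidate, compare |candidate − station| to the reported distance:
Site A: residuals P 13.4, Q 9.0, R 20.1 → max 20.1 km
Site B: residuals P 0.1, Q 0.1, R 0.1 → max 0.1 km
Site C: residuals P 38.4, Q 18.2, R 5.6 → max 38.4 km
Site D: residuals P 29.4, Q 13.3, R 4.5 → max 29.4 km
Site E: residuals P 42.6, Q 27.0, R 17.7 → max 42.6 km
Only Site B has all residuals ≈ 0.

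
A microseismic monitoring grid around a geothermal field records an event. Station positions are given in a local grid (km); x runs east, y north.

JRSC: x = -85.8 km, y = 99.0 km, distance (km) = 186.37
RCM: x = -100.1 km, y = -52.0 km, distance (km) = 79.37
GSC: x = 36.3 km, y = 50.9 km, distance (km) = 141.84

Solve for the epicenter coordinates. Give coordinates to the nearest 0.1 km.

Circle about each station: (x + 85.8)² + (y − 99.0)² = 186.37²; (x + 100.1)² + (y + 52.0)² = 79.37²; (x − 36.3)² + (y − 50.9)² = 141.84².
Subtracting pairs of circle equations eliminates x²+y² and gives linear equations (the radical axes):
-28.6 x − 302.0 y = 23995.55
244.2 x − 96.2 y = 1361.05
Solving the 2×2 system: x ≈ -24.8, y ≈ -77.1 km.
Check against JRSC (with the unrounded x, y): √((x + 85.8)²+(y − 99.0)²) = 186.37 ≈ 186.37 km. ✓

(-24.8, -77.1)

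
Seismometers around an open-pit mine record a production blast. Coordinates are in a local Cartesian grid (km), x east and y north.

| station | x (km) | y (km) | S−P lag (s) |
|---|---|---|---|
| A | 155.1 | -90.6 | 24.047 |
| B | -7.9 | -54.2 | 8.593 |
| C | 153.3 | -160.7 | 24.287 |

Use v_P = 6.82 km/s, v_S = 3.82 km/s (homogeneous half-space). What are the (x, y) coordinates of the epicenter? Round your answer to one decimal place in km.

-52.4 km east, -114.1 km north

Distance from S−P lag: d = Δt · v_P v_S / (v_P − v_S) = Δt · (6.82·3.82)/(6.82−3.82) ≈ 8.6841·Δt.
So d_A = 208.83, d_B = 74.62, d_C = 210.91 km.
Circle about each station: (x − 155.1)² + (y + 90.6)² = 208.83²; (x + 7.9)² + (y + 54.2)² = 74.62²; (x − 153.3)² + (y + 160.7)² = 210.91².
Subtracting pairs of circle equations eliminates x²+y² and gives linear equations (the radical axes):
-326.0 x + 72.8 y = 8777.50
-3.6 x − 140.2 y = 16187.95
Solving the 2×2 system: x ≈ -52.4, y ≈ -114.1 km.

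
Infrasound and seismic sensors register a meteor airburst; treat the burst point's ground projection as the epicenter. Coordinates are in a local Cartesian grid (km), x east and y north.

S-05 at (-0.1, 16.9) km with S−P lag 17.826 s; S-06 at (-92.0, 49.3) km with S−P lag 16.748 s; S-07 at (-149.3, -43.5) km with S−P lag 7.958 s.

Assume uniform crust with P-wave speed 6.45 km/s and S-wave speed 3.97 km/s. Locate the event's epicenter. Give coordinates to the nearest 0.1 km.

x ≈ -122.0 km, y ≈ -121.0 km

Distance from S−P lag: d = Δt · v_P v_S / (v_P − v_S) = Δt · (6.45·3.97)/(6.45−3.97) ≈ 10.3252·Δt.
So d_S-05 = 184.06, d_S-06 = 172.93, d_S-07 = 82.17 km.
Circle about each station: (x + 0.1)² + (y − 16.9)² = 184.06²; (x + 92.0)² + (y − 49.3)² = 172.93²; (x + 149.3)² + (y + 43.5)² = 82.17².
Subtracting pairs of circle equations eliminates x²+y² and gives linear equations (the radical axes):
-183.8 x + 64.8 y = 14582.17
-298.4 x − 120.8 y = 51023.29
Solving the 2×2 system: x ≈ -122.0, y ≈ -121.0 km.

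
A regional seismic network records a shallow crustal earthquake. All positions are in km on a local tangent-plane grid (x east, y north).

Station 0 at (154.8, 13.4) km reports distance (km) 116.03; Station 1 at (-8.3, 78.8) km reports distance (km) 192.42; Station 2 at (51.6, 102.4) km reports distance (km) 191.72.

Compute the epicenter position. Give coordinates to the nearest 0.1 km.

Circle about each station: (x − 154.8)² + (y − 13.4)² = 116.03²; (x + 8.3)² + (y − 78.8)² = 192.42²; (x − 51.6)² + (y − 102.4)² = 191.72².
Subtracting pairs of circle equations eliminates x²+y² and gives linear equations (the radical axes):
-326.2 x + 130.8 y = -41426.77
-206.4 x + 178.0 y = -34287.88
Solving the 2×2 system: x ≈ 93.0, y ≈ -84.8 km.

x ≈ 93.0 km, y ≈ -84.8 km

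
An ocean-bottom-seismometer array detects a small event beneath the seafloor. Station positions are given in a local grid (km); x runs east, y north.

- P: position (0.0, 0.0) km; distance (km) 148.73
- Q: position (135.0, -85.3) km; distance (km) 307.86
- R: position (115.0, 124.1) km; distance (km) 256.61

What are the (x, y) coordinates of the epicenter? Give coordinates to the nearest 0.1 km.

Circle about each station: x² + y² = 148.73²; (x − 135.0)² + (y + 85.3)² = 307.86²; (x − 115.0)² + (y − 124.1)² = 256.61².
Subtracting the P equation from the Q and R equations removes the quadratic terms:
270.0 x − 170.6 y = -47156.08
230.0 x + 248.2 y = -15102.27
Solving the 2×2 system: x ≈ -134.4, y ≈ 63.7 km.
Check against P (with the unrounded x, y): √(x²+y²) = 148.73 ≈ 148.73 km. ✓

x ≈ -134.4 km, y ≈ 63.7 km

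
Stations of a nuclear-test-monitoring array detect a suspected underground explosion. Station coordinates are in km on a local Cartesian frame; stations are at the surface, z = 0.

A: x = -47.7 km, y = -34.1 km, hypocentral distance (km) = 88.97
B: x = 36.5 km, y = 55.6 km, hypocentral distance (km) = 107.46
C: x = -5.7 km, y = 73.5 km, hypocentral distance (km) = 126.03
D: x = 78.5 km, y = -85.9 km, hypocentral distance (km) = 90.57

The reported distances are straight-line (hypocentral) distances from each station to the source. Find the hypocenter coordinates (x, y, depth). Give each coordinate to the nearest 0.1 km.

x ≈ 23.7 km, y ≈ -37.0 km, depth ≈ 53.0 km

Each station gives a sphere (x−x_i)² + (y−y_i)² + z² = d_i² (stations at z=0).
Subtracting the A sphere from B and C: z² cancels, leaving linear equations in x and y:
168.4 x + 179.4 y = -2646.48
84.0 x + 215.2 y = -5971.26
Solving: x ≈ 23.700, y ≈ -36.998 km (keep extra digits for the depth step; rounded: 23.7, -37.0).
Then from the A sphere: z² = 88.97² − (x + 47.7)² − (y + 34.1)² with x = 23.700, y = -36.998, so z ≈ 53.003 ≈ 53.0 km.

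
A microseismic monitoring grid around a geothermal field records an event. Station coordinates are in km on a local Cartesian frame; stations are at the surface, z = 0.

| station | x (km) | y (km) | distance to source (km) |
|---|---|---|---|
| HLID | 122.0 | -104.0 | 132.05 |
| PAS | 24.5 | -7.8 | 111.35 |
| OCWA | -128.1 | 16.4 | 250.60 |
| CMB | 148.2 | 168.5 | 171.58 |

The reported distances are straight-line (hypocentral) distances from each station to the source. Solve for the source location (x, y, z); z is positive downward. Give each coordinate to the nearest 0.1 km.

x ≈ 114.6 km, y ≈ 12.2 km, depth ≈ 62.3 km

Each station gives a sphere (x−x_i)² + (y−y_i)² + z² = d_i² (stations at z=0).
Subtracting the HLID sphere from PAS and OCWA: z² cancels, leaving linear equations in x and y:
-195.0 x + 192.4 y = -20000.53
-500.2 x + 240.8 y = -54384.59
Solving: x ≈ 114.594, y ≈ 12.190 km (keep extra digits for the depth step; rounded: 114.6, 12.2).
Then from the HLID sphere: z² = 132.05² − (x − 122.0)² − (y + 104.0)² with x = 114.594, y = 12.190, so z ≈ 62.308 ≈ 62.3 km.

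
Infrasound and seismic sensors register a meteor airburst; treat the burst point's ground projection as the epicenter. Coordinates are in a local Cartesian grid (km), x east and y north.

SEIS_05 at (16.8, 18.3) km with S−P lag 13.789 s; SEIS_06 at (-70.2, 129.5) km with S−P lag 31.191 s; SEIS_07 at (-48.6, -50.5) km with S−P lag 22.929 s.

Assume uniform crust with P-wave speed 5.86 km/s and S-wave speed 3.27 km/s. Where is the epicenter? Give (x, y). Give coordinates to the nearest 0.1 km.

(115.5, -7.5)

Distance from S−P lag: d = Δt · v_P v_S / (v_P − v_S) = Δt · (5.86·3.27)/(5.86−3.27) ≈ 7.3985·Δt.
So d_SEIS_05 = 102.02, d_SEIS_06 = 230.77, d_SEIS_07 = 169.64 km.
Circle about each station: (x − 16.8)² + (y − 18.3)² = 102.02²; (x + 70.2)² + (y − 129.5)² = 230.77²; (x + 48.6)² + (y + 50.5)² = 169.64².
Subtracting the SEIS_05 equation from the SEIS_06 and SEIS_07 equations removes the quadratic terms:
-174.0 x + 222.4 y = -21765.55
-130.8 x − 137.6 y = -14074.57
Solving the 2×2 system: x ≈ 115.5, y ≈ -7.5 km.
Check against SEIS_05 (with the unrounded x, y): √((x − 16.8)²+(y − 18.3)²) = 102.02 ≈ 102.02 km. ✓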